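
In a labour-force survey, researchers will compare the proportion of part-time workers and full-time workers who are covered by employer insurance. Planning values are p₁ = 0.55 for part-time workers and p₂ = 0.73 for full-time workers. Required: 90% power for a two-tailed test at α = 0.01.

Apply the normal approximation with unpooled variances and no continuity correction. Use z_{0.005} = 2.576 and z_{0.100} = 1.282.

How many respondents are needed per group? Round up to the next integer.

n = (z_{α/2} + z_β)² · [p₁(1−p₁) + p₂(1−p₂)] / (p₁ − p₂)²
  = (2.576 + 1.282)² · (0.55·0.45 + 0.73·0.27) / (-0.18)²
  = (3.858)² · (0.2475 + 0.1971) / 0.0324
  = 14.8842 · 0.4446 / 0.0324
  = 204.24
Round up → n = 205 per group.

n = 205 per group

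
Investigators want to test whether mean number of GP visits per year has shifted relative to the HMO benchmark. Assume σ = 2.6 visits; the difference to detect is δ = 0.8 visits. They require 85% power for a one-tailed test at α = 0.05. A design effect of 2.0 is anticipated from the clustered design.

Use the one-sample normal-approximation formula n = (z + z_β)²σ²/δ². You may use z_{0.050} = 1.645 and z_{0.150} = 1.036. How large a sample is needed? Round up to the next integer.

n = (z_α + z_β)² · σ² / δ²
  = (1.645 + 1.036)² · 2.6² / 0.8²
  = 7.1878 · 6.76 / 0.64
  = 75.92
Design effect: 2.0 × 75.92 = 151.84.
Round up → n = 152.

n = 152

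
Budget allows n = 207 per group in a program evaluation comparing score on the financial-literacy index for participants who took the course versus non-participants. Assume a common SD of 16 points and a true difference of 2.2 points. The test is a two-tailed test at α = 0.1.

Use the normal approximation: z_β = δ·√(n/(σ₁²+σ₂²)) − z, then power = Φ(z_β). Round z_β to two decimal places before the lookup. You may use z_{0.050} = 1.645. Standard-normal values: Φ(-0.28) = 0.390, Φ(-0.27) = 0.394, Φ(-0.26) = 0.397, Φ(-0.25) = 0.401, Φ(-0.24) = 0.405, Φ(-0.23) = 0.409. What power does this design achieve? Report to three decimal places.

Power ≈ 0.401

z_β = δ·√(n/(σ₁²+σ₂²)) − z_{α/2}
    = 2.2 · √(207/512) − 1.645
    = 2.2 · 0.63584 − 1.645
    = 1.3989 − 1.645 = -0.2461 → -0.25
Power = Φ(-0.25) = 0.401.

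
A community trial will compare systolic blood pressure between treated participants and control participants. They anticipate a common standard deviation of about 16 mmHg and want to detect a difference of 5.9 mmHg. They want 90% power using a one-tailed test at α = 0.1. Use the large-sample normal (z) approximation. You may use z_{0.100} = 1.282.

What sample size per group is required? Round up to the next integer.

n = (z_α + z_β)² · (σ₁² + σ₂²) / δ²
  = (1.282 + 1.282)² · (2·16² = 512) / 5.9²
  = 6.5741 · 512 / 34.81
  = 96.69
Round up → n = 97 per group.

n = 97 per group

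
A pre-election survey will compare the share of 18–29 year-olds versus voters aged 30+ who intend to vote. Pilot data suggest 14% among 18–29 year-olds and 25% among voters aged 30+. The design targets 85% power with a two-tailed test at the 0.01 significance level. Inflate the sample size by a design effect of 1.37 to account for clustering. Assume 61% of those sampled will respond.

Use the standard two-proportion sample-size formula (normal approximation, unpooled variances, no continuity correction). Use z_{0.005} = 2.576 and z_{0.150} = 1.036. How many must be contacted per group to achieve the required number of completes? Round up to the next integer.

n = 746 per group

n = (z_{α/2} + z_β)² · [p₁(1−p₁) + p₂(1−p₂)] / (p₁ − p₂)²
  = (2.576 + 1.036)² · (0.14·0.86 + 0.25·0.75) / (-0.11)²
  = (3.612)² · (0.1204 + 0.1875) / 0.0121
  = 13.0465 · 0.3079 / 0.0121
  = 331.99
Design effect: 1.37 × 331.99 = 454.82.
Adjust for 61% response: 454.82 / 0.61 = 745.61.
Round up → n = 746 per group.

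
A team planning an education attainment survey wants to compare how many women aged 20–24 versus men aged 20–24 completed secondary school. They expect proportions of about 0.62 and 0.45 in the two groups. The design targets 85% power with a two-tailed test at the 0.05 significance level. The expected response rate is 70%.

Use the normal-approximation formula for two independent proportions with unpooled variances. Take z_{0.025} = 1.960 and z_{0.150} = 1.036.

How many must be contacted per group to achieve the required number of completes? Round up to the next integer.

n = (z_{α/2} + z_β)² · [p₁(1−p₁) + p₂(1−p₂)] / (p₁ − p₂)²
  = (1.960 + 1.036)² · (0.62·0.38 + 0.45·0.55) / (0.17)²
  = (2.996)² · (0.2356 + 0.2475) / 0.0289
  = 8.9760 · 0.4831 / 0.0289
  = 150.05
Adjust for 70% response: 150.05 / 0.70 = 214.35.
Round up → n = 215 per group.

n = 215 per group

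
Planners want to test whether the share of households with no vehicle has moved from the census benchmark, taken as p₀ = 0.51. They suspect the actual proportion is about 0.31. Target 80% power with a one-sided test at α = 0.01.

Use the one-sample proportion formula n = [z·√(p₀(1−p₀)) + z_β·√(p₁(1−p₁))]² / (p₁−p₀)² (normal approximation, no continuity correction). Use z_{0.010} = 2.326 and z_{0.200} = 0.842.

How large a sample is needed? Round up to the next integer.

n = 61

n = [z_α·√(p₀q₀) + z_β·√(p₁q₁)]² / (p₁ − p₀)²
  = [2.326·√(0.51·0.49) + 0.842·√(0.31·0.69)]² / (-0.20)²
  = [2.326·0.4999 + 0.842·0.4625]² / 0.0400
  = [1.5522]² / 0.0400
  = 60.23
Round up → n = 61.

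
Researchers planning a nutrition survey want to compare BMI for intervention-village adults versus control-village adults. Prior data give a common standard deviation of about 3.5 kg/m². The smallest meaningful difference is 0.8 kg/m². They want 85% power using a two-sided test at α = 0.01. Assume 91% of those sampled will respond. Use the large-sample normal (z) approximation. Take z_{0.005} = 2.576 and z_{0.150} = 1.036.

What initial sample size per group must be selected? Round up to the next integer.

n = 549 per group

n = (z_{α/2} + z_β)² · (σ₁² + σ₂²) / δ²
  = (2.576 + 1.036)² · (2·3.5² = 24.5) / 0.8²
  = 13.0465 · 24.5 / 0.64
  = 499.44
Adjust for 91% response: 499.44 / 0.91 = 548.83.
Round up → n = 549 per group.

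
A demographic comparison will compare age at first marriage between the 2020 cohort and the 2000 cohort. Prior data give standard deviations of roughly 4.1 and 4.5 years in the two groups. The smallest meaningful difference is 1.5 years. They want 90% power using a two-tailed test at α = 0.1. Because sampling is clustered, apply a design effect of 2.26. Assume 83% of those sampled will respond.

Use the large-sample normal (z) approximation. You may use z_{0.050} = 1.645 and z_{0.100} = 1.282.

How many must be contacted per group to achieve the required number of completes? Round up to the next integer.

n = 385 per group

n = (z_{α/2} + z_β)² · (σ₁² + σ₂²) / δ²
  = (1.645 + 1.282)² · (4.1² + 4.5² = 37.06) / 1.5²
  = 8.5673 · 37.06 / 2.25
  = 141.11
Design effect: 2.26 × 141.11 = 318.92.
Adjust for 83% response: 318.92 / 0.83 = 384.24.
Round up → n = 385 per group.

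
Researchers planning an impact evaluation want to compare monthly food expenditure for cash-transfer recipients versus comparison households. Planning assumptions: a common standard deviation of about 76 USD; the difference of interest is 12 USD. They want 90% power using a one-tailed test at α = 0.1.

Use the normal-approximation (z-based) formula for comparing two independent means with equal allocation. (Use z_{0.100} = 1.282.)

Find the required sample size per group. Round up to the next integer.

n = (z_α + z_β)² · (σ₁² + σ₂²) / δ²
  = (1.282 + 1.282)² · (2·76² = 11552) / 12²
  = 6.5741 · 11552 / 144
  = 527.39
Round up → n = 528 per group.

n = 528 per group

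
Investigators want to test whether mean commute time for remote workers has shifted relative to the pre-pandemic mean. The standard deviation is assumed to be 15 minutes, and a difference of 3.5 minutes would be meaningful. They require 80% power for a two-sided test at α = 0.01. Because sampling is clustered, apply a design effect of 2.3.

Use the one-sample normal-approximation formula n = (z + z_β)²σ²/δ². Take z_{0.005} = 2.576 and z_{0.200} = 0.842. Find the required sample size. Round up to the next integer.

n = (z_{α/2} + z_β)² · σ² / δ²
  = (2.576 + 0.842)² · 15² / 3.5²
  = 11.6827 · 225 / 12.25
  = 214.58
Design effect: 2.3 × 214.58 = 493.54.
Round up → n = 494.

n = 494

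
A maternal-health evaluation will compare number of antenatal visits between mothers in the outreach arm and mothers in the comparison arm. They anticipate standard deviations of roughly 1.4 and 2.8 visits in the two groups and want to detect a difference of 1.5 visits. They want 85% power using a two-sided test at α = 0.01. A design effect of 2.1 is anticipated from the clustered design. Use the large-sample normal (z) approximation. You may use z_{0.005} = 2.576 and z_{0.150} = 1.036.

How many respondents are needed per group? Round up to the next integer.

n = 120 per group

n = (z_{α/2} + z_β)² · (σ₁² + σ₂²) / δ²
  = (2.576 + 1.036)² · (1.4² + 2.8² = 9.8) / 1.5²
  = 13.0465 · 9.8 / 2.25
  = 56.82
Design effect: 2.1 × 56.82 = 119.33.
Round up → n = 120 per group.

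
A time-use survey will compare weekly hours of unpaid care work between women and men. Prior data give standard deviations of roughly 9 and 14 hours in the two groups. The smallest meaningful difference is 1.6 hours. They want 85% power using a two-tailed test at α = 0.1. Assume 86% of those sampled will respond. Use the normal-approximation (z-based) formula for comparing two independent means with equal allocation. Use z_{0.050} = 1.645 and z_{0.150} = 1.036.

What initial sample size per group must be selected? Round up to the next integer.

n = 905 per group

n = (z_{α/2} + z_β)² · (σ₁² + σ₂²) / δ²
  = (1.645 + 1.036)² · (9² + 14² = 277) / 1.6²
  = 7.1878 · 277 / 2.56
  = 777.74
Adjust for 86% response: 777.74 / 0.86 = 904.35.
Round up → n = 905 per group.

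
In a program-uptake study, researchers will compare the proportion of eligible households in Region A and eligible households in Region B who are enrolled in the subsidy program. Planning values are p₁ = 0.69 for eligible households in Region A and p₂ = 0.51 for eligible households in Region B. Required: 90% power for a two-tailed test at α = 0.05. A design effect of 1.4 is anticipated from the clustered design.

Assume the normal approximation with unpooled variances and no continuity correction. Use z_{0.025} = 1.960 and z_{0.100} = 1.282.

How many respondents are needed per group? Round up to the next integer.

n = 211 per group

n = (z_{α/2} + z_β)² · [p₁(1−p₁) + p₂(1−p₂)] / (p₁ − p₂)²
  = (1.960 + 1.282)² · (0.69·0.31 + 0.51·0.49) / (0.18)²
  = (3.242)² · (0.2139 + 0.2499) / 0.0324
  = 10.5106 · 0.4638 / 0.0324
  = 150.46
Design effect: 1.4 × 150.46 = 210.64.
Round up → n = 211 per group.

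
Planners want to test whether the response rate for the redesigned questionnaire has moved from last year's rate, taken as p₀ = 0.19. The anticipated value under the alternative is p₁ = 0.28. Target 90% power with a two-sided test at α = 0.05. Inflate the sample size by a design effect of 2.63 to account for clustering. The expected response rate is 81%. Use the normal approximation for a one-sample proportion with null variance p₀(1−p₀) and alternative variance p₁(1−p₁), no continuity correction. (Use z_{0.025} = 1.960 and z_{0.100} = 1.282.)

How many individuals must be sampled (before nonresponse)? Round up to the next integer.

n = [z_{α/2}·√(p₀q₀) + z_β·√(p₁q₁)]² / (p₁ − p₀)²
  = [1.960·√(0.19·0.81) + 1.282·√(0.28·0.72)]² / (0.09)²
  = [1.960·0.3923 + 1.282·0.4490]² / 0.0081
  = [1.3445]² / 0.0081
  = 223.18
Design effect: 2.63 × 223.18 = 586.96.
Adjust for 81% response: 586.96 / 0.81 = 724.64.
Round up → n = 725.

n = 725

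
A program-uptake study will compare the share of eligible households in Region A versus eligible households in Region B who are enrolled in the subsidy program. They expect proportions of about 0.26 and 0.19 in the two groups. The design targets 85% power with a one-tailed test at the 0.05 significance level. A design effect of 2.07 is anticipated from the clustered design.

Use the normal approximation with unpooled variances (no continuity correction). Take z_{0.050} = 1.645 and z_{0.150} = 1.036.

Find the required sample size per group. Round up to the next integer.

n = 1052 per group

n = (z_α + z_β)² · [p₁(1−p₁) + p₂(1−p₂)] / (p₁ − p₂)²
  = (1.645 + 1.036)² · (0.26·0.74 + 0.19·0.81) / (0.07)²
  = (2.681)² · (0.1924 + 0.1539) / 0.0049
  = 7.1878 · 0.3463 / 0.0049
  = 507.98
Design effect: 2.07 × 507.98 = 1051.53.
Round up → n = 1052 per group.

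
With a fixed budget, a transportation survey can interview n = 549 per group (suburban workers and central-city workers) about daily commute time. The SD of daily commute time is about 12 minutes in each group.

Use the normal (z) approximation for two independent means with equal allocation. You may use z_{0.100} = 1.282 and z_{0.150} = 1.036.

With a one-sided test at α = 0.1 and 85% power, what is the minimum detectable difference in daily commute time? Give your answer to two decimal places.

δ = (z_α + z_β) · √((σ₁²+σ₂²)/n)
  = (1.282 + 1.036) · √(288/549)
  = 2.318 · √0.52459
  = 2.318 · 0.7243
  = 1.6789

Minimum detectable difference ≈ 1.68 minutes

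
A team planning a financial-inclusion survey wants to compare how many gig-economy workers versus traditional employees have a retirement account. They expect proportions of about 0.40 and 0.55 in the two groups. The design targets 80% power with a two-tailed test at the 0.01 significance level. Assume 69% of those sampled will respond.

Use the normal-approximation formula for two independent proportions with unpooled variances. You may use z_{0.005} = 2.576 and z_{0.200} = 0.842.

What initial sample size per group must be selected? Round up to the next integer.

n = (z_{α/2} + z_β)² · [p₁(1−p₁) + p₂(1−p₂)] / (p₁ − p₂)²
  = (2.576 + 0.842)² · (0.40·0.60 + 0.55·0.45) / (-0.15)²
  = (3.418)² · (0.2400 + 0.2475) / 0.0225
  = 11.6827 · 0.4875 / 0.0225
  = 253.13
Adjust for 69% response: 253.13 / 0.69 = 366.85.
Round up → n = 367 per group.

n = 367 per group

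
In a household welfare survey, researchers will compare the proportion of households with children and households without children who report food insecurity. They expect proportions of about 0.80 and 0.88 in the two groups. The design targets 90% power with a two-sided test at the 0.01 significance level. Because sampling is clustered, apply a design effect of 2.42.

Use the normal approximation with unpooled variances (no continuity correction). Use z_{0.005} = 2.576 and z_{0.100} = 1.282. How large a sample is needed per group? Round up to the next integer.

n = (z_{α/2} + z_β)² · [p₁(1−p₁) + p₂(1−p₂)] / (p₁ − p₂)²
  = (2.576 + 1.282)² · (0.80·0.20 + 0.88·0.12) / (-0.08)²
  = (3.858)² · (0.1600 + 0.1056) / 0.0064
  = 14.8842 · 0.2656 / 0.0064
  = 617.69
Design effect: 2.42 × 617.69 = 1494.82.
Round up → n = 1495 per group.

n = 1495 per group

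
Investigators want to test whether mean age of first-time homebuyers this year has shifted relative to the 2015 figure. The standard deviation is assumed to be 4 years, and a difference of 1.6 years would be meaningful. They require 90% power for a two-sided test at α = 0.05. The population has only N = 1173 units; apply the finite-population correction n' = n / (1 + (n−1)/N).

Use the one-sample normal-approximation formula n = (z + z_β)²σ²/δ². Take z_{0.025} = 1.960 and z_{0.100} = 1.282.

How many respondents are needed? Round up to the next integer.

n = 63

n = (z_{α/2} + z_β)² · σ² / δ²
  = (1.960 + 1.282)² · 4² / 1.6²
  = 10.5106 · 16 / 2.56
  = 65.69
Finite-population correction (N = 1173): 65.69 / (1 + (65.69 − 1)/1173) = 62.26.
Round up → n = 63.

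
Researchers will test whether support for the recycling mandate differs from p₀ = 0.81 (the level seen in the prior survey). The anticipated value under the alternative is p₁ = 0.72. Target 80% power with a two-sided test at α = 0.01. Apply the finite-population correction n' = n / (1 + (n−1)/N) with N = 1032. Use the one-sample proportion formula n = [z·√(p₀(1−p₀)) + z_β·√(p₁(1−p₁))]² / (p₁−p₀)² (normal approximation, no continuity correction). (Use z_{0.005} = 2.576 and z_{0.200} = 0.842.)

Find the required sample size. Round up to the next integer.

n = [z_{α/2}·√(p₀q₀) + z_β·√(p₁q₁)]² / (p₁ − p₀)²
  = [2.576·√(0.81·0.19) + 0.842·√(0.72·0.28)]² / (-0.09)²
  = [2.576·0.3923 + 0.842·0.4490]² / 0.0081
  = [1.3886]² / 0.0081
  = 238.06
Finite-population correction (N = 1032): 238.06 / (1 + (238.06 − 1)/1032) = 193.59.
Round up → n = 194.

n = 194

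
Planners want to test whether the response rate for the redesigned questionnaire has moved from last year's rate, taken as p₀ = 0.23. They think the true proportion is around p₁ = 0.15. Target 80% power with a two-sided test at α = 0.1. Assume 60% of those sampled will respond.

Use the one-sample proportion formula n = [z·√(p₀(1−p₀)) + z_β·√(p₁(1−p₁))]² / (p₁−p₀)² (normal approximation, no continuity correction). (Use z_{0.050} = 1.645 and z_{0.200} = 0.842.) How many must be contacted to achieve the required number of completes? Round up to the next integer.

n = [z_{α/2}·√(p₀q₀) + z_β·√(p₁q₁)]² / (p₁ − p₀)²
  = [1.645·√(0.23·0.77) + 0.842·√(0.15·0.85)]² / (-0.08)²
  = [1.645·0.4208 + 0.842·0.3571]² / 0.0064
  = [0.9929]² / 0.0064
  = 154.05
Adjust for 60% response: 154.05 / 0.60 = 256.74.
Round up → n = 257.

n = 257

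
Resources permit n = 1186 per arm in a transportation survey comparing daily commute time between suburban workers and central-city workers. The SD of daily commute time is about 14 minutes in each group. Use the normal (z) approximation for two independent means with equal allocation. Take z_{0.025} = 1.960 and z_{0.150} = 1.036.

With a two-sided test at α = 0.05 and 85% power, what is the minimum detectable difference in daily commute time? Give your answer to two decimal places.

Minimum detectable difference ≈ 1.72 minutes

δ = (z_{α/2} + z_β) · √((σ₁²+σ₂²)/n)
  = (1.960 + 1.036) · √(392/1186)
  = 2.996 · √0.33052
  = 2.996 · 0.5749
  = 1.7224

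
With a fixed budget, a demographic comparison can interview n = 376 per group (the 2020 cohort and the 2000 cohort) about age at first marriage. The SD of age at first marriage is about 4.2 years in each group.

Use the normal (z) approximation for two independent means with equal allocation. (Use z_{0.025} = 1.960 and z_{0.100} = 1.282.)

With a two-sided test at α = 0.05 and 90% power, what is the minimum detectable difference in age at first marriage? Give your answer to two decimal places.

δ = (z_{α/2} + z_β) · √((σ₁²+σ₂²)/n)
  = (1.960 + 1.282) · √(35.28/376)
  = 3.242 · √0.09383
  = 3.242 · 0.3063
  = 0.9931

Minimum detectable difference ≈ 0.99 years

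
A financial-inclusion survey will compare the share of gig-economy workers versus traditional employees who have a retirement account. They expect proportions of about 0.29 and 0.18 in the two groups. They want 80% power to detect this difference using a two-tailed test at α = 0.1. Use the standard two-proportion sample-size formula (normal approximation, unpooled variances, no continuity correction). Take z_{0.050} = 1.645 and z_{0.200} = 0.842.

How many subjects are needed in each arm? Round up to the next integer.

n = (z_{α/2} + z_β)² · [p₁(1−p₁) + p₂(1−p₂)] / (p₁ − p₂)²
  = (1.645 + 0.842)² · (0.29·0.71 + 0.18·0.82) / (0.11)²
  = (2.487)² · (0.2059 + 0.1476) / 0.0121
  = 6.1852 · 0.3535 / 0.0121
  = 180.70
Round up → n = 181 per group.

n = 181 per group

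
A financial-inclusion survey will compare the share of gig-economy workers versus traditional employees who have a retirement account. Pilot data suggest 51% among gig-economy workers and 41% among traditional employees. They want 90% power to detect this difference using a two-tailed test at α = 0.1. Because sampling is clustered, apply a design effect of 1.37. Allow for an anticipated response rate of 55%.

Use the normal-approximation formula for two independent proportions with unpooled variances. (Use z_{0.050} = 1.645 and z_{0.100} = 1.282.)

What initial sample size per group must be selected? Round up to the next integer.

n = 1050 per group

n = (z_{α/2} + z_β)² · [p₁(1−p₁) + p₂(1−p₂)] / (p₁ − p₂)²
  = (1.645 + 1.282)² · (0.51·0.49 + 0.41·0.59) / (0.10)²
  = (2.927)² · (0.2499 + 0.2419) / 0.0100
  = 8.5673 · 0.4918 / 0.0100
  = 421.34
Design effect: 1.37 × 421.34 = 577.24.
Adjust for 55% response: 577.24 / 0.55 = 1049.52.
Round up → n = 1050 per group.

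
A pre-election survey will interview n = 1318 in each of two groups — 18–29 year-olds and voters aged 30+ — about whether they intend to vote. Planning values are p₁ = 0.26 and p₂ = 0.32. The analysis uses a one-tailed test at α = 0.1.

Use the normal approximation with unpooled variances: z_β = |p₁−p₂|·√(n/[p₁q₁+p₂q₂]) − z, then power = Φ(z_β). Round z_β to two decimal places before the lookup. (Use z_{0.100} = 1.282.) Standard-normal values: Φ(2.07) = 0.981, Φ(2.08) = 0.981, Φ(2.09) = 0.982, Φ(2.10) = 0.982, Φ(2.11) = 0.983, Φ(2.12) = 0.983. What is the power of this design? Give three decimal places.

Power ≈ 0.983

z_β = |p₁−p₂|·√(n/[p₁q₁+p₂q₂]) − z_α
    = 0.06 · √(1318/0.4100) − 1.282
    = 0.06 · 56.6977 − 1.282
    = 3.4019 − 1.282 = 2.1199 → 2.12
Power = Φ(2.12) = 0.983.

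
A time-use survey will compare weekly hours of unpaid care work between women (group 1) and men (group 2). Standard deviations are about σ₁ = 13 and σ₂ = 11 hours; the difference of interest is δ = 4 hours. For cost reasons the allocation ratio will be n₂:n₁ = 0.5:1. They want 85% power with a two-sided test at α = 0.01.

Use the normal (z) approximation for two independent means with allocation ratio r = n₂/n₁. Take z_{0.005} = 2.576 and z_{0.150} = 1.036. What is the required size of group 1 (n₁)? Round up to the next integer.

n₁ = (z_{α/2} + z_β)² · (σ₁² + σ₂²/r) / δ²
   = (2.576 + 1.036)² · (13² + 11²/0.5) / 4²
   = 13.0465 · (169 + 242) / 16
   = 13.0465 · 411 / 16
   = 335.13
Round up → n₁ = 336; n₂ = r·n₁ = 0.5 × 336 = 168.

n₁ = 336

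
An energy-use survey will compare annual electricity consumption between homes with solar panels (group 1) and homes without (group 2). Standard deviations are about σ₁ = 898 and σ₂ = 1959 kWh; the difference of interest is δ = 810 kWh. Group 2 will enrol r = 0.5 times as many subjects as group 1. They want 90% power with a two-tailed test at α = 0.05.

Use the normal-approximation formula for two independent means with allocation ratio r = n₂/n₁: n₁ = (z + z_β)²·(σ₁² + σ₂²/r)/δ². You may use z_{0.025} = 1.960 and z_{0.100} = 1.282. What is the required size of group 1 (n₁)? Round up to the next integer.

n₁ = 136

n₁ = (z_{α/2} + z_β)² · (σ₁² + σ₂²/r) / δ²
   = (1.960 + 1.282)² · (898² + 1959²/0.5) / 810²
   = 10.5106 · (806404 + 7675362) / 656100
   = 10.5106 · 8481766 / 656100
   = 135.88
Round up → n₁ = 136; n₂ = r·n₁ = 0.5 × 136 = 68.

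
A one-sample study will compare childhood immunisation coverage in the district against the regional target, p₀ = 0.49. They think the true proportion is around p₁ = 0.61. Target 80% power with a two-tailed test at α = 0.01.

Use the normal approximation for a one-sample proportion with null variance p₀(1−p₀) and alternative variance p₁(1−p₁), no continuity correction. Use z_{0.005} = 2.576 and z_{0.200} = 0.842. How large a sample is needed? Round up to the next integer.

n = [z_{α/2}·√(p₀q₀) + z_β·√(p₁q₁)]² / (p₁ − p₀)²
  = [2.576·√(0.49·0.51) + 0.842·√(0.61·0.39)]² / (0.12)²
  = [2.576·0.4999 + 0.842·0.4877]² / 0.0144
  = [1.6984]² / 0.0144
  = 200.32
Round up → n = 201.

n = 201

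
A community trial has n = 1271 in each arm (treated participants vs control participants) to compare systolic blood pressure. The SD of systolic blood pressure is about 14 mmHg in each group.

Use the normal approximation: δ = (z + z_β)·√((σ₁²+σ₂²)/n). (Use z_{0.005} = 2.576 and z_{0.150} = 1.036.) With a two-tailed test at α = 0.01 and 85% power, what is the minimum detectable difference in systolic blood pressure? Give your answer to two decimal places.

δ = (z_{α/2} + z_β) · √((σ₁²+σ₂²)/n)
  = (2.576 + 1.036) · √(392/1271)
  = 3.612 · √0.30842
  = 3.612 · 0.5554
  = 2.0059

Minimum detectable difference ≈ 2.01 mmHg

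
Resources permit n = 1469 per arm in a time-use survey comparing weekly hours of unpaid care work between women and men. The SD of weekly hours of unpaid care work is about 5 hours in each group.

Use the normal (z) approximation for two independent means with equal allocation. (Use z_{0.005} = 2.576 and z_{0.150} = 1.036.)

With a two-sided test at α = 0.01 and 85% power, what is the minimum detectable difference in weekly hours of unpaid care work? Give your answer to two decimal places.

δ = (z_{α/2} + z_β) · √((σ₁²+σ₂²)/n)
  = (2.576 + 1.036) · √(50/1469)
  = 3.612 · √0.03404
  = 3.612 · 0.1845
  = 0.6664

Minimum detectable difference ≈ 0.67 hours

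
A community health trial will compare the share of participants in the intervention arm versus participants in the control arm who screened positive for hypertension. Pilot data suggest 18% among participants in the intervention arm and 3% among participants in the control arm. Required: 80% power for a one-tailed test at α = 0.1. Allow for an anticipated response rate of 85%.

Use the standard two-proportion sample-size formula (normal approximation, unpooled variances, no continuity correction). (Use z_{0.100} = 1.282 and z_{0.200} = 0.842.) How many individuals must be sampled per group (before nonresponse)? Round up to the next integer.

n = (z_α + z_β)² · [p₁(1−p₁) + p₂(1−p₂)] / (p₁ − p₂)²
  = (1.282 + 0.842)² · (0.18·0.82 + 0.03·0.97) / (0.15)²
  = (2.124)² · (0.1476 + 0.0291) / 0.0225
  = 4.5114 · 0.1767 / 0.0225
  = 35.43
Adjust for 85% response: 35.43 / 0.85 = 41.68.
Round up → n = 42 per group.

n = 42 per group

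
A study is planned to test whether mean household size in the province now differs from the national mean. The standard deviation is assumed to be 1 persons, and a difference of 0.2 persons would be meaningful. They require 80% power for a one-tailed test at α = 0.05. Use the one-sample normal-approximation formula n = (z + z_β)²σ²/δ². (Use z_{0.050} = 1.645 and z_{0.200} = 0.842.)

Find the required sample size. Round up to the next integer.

n = 155

n = (z_α + z_β)² · σ² / δ²
  = (1.645 + 0.842)² · 1² / 0.2²
  = 6.1852 · 1 / 0.04
  = 154.63
Round up → n = 155.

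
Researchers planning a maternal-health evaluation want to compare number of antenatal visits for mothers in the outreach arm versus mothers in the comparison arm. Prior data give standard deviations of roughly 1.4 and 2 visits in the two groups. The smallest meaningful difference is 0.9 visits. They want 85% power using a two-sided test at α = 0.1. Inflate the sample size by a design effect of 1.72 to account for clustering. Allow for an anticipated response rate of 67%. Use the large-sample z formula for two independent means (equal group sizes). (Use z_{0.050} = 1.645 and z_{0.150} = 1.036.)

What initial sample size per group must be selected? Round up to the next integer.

n = 136 per group

n = (z_{α/2} + z_β)² · (σ₁² + σ₂²) / δ²
  = (1.645 + 1.036)² · (1.4² + 2² = 5.96) / 0.9²
  = 7.1878 · 5.96 / 0.81
  = 52.89
Design effect: 1.72 × 52.89 = 90.97.
Adjust for 67% response: 90.97 / 0.67 = 135.77.
Round up → n = 136 per group.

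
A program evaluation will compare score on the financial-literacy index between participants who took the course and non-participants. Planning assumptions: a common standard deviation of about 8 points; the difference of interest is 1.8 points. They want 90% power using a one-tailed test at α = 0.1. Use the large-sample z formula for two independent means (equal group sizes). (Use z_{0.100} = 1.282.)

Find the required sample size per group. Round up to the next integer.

n = (z_α + z_β)² · (σ₁² + σ₂²) / δ²
  = (1.282 + 1.282)² · (2·8² = 128) / 1.8²
  = 6.5741 · 128 / 3.24
  = 259.72
Round up → n = 260 per group.

n = 260 per group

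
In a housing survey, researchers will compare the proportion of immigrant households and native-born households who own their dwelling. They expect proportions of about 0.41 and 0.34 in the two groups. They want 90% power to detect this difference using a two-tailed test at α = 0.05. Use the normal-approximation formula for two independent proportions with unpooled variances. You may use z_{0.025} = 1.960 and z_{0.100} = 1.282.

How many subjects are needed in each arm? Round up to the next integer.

n = 1001 per group

n = (z_{α/2} + z_β)² · [p₁(1−p₁) + p₂(1−p₂)] / (p₁ − p₂)²
  = (1.960 + 1.282)² · (0.41·0.59 + 0.34·0.66) / (0.07)²
  = (3.242)² · (0.2419 + 0.2244) / 0.0049
  = 10.5106 · 0.4663 / 0.0049
  = 1000.22
Round up → n = 1001 per group.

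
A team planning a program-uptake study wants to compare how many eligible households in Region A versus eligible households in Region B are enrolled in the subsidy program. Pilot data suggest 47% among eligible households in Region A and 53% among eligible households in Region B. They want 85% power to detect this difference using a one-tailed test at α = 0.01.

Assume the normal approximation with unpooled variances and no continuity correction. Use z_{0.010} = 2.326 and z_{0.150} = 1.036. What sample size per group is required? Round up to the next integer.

n = 1565 per group

n = (z_α + z_β)² · [p₁(1−p₁) + p₂(1−p₂)] / (p₁ − p₂)²
  = (2.326 + 1.036)² · (0.47·0.53 + 0.53·0.47) / (-0.06)²
  = (3.362)² · (0.2491 + 0.2491) / 0.0036
  = 11.3030 · 0.4982 / 0.0036
  = 1564.22
Round up → n = 1565 per group.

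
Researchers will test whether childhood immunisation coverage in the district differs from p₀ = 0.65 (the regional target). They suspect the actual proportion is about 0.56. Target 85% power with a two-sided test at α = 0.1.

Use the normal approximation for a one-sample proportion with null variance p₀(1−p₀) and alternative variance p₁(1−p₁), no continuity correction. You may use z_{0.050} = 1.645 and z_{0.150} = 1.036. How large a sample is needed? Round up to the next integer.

n = 209

n = [z_{α/2}·√(p₀q₀) + z_β·√(p₁q₁)]² / (p₁ − p₀)²
  = [1.645·√(0.65·0.35) + 1.036·√(0.56·0.44)]² / (-0.09)²
  = [1.645·0.4770 + 1.036·0.4964]² / 0.0081
  = [1.2989]² / 0.0081
  = 208.28
Round up → n = 209.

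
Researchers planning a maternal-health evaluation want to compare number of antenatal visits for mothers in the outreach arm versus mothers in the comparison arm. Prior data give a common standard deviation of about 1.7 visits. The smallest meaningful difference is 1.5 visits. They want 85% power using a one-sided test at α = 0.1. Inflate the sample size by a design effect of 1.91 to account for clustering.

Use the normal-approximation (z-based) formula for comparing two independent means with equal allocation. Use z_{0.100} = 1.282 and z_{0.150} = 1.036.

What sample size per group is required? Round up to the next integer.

n = 27 per group

n = (z_α + z_β)² · (σ₁² + σ₂²) / δ²
  = (1.282 + 1.036)² · (2·1.7² = 5.78) / 1.5²
  = 5.3731 · 5.78 / 2.25
  = 13.80
Design effect: 1.91 × 13.80 = 26.36.
Round up → n = 27 per group.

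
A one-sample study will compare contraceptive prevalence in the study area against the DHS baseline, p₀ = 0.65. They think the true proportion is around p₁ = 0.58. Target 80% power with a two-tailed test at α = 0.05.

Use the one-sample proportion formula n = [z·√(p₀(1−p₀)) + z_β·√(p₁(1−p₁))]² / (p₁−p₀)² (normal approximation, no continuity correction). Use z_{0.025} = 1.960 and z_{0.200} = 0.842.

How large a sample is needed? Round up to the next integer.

n = [z_{α/2}·√(p₀q₀) + z_β·√(p₁q₁)]² / (p₁ − p₀)²
  = [1.960·√(0.65·0.35) + 0.842·√(0.58·0.42)]² / (-0.07)²
  = [1.960·0.4770 + 0.842·0.4936]² / 0.0049
  = [1.3504]² / 0.0049
  = 372.18
Round up → n = 373.

n = 373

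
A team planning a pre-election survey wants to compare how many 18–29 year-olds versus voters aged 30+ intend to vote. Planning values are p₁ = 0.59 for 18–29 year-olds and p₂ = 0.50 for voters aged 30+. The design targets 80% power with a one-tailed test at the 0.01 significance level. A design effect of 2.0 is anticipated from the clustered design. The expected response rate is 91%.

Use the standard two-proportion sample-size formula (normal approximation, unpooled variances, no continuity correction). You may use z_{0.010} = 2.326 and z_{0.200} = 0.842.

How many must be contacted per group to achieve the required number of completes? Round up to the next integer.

n = (z_α + z_β)² · [p₁(1−p₁) + p₂(1−p₂)] / (p₁ − p₂)²
  = (2.326 + 0.842)² · (0.59·0.41 + 0.50·0.50) / (0.09)²
  = (3.168)² · (0.2419 + 0.2500) / 0.0081
  = 10.0362 · 0.4919 / 0.0081
  = 609.48
Design effect: 2.0 × 609.48 = 1218.97.
Adjust for 91% response: 1218.97 / 0.91 = 1339.52.
Round up → n = 1340 per group.

n = 1340 per group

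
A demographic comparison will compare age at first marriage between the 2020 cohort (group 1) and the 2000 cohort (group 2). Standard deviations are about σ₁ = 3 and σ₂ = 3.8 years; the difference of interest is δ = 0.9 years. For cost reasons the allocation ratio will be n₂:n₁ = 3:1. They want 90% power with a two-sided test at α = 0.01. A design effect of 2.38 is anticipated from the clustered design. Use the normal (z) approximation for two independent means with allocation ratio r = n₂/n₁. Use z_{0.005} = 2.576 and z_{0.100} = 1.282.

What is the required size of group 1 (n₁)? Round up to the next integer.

n₁ = (z_{α/2} + z_β)² · (σ₁² + σ₂²/r) / δ²
   = (2.576 + 1.282)² · (3² + 3.8²/3) / 0.9²
   = 14.8842 · (9 + 4.8133) / 0.81
   = 14.8842 · 13.8133 / 0.81
   = 253.83
Design effect: 2.38 × 253.83 = 604.11.
Round up → n₁ = 605; n₂ = r·n₁ = 3 × 605 = 1815.

n₁ = 605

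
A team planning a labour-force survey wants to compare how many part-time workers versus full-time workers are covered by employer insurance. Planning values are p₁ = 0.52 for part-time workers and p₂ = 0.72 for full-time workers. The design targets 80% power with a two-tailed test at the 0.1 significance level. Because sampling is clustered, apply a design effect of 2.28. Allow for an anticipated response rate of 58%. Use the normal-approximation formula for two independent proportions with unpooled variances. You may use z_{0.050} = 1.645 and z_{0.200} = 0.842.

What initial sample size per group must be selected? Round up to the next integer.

n = 275 per group

n = (z_{α/2} + z_β)² · [p₁(1−p₁) + p₂(1−p₂)] / (p₁ − p₂)²
  = (1.645 + 0.842)² · (0.52·0.48 + 0.72·0.28) / (-0.20)²
  = (2.487)² · (0.2496 + 0.2016) / 0.0400
  = 6.1852 · 0.4512 / 0.0400
  = 69.77
Design effect: 2.28 × 69.77 = 159.07.
Adjust for 58% response: 159.07 / 0.58 = 274.26.
Round up → n = 275 per group.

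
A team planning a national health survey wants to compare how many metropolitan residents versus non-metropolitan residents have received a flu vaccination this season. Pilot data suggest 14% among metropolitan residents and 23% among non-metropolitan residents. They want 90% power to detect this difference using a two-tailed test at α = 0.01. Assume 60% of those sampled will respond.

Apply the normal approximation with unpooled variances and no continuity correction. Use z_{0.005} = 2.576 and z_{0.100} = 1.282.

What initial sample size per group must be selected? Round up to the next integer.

n = 912 per group

n = (z_{α/2} + z_β)² · [p₁(1−p₁) + p₂(1−p₂)] / (p₁ − p₂)²
  = (2.576 + 1.282)² · (0.14·0.86 + 0.23·0.77) / (-0.09)²
  = (3.858)² · (0.1204 + 0.1771) / 0.0081
  = 14.8842 · 0.2975 / 0.0081
  = 546.67
Adjust for 60% response: 546.67 / 0.60 = 911.12.
Round up → n = 912 per group.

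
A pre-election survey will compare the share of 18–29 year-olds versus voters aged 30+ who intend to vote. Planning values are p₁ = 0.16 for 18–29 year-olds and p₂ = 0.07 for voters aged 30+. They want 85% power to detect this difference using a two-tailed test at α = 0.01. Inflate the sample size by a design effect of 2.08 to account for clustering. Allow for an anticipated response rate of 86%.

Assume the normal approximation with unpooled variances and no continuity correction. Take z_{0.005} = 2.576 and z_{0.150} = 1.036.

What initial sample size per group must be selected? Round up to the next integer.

n = (z_{α/2} + z_β)² · [p₁(1−p₁) + p₂(1−p₂)] / (p₁ − p₂)²
  = (2.576 + 1.036)² · (0.16·0.84 + 0.07·0.93) / (0.09)²
  = (3.612)² · (0.1344 + 0.0651) / 0.0081
  = 13.0465 · 0.1995 / 0.0081
  = 321.33
Design effect: 2.08 × 321.33 = 668.37.
Adjust for 86% response: 668.37 / 0.86 = 777.17.
Round up → n = 778 per group.

n = 778 per group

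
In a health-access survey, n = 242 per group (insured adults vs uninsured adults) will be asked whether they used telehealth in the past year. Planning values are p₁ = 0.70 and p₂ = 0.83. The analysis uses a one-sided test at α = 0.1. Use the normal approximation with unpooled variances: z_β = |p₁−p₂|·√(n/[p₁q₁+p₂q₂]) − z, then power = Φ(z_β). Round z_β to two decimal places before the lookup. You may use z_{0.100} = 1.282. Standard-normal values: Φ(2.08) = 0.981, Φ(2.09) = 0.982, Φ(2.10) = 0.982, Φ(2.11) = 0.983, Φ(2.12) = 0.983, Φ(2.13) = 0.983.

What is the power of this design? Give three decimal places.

z_β = |p₁−p₂|·√(n/[p₁q₁+p₂q₂]) − z_α
    = 0.13 · √(242/0.3511) − 1.282
    = 0.13 · 26.2538 − 1.282
    = 3.4130 − 1.282 = 2.1310 → 2.13
Power = Φ(2.13) = 0.983.

Power ≈ 0.983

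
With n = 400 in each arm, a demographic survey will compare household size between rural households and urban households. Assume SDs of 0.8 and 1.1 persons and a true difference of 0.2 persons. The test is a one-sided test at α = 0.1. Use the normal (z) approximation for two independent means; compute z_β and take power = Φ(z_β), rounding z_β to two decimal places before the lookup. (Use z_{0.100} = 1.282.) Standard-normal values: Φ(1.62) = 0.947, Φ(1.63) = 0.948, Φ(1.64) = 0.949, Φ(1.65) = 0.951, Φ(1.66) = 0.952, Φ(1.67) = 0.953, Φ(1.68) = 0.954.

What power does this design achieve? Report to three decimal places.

z_β = δ·√(n/(σ₁²+σ₂²)) − z_α
    = 0.2 · √(400/1.85) − 1.282
    = 0.2 · 14.70429 − 1.282
    = 2.9409 − 1.282 = 1.6589 → 1.66
Power = Φ(1.66) = 0.952.

Power ≈ 0.952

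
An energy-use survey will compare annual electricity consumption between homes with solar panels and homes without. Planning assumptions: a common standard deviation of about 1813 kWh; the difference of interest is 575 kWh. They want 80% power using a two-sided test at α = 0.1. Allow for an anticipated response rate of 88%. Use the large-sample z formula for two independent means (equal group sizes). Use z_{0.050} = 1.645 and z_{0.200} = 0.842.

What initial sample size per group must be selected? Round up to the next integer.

n = (z_{α/2} + z_β)² · (σ₁² + σ₂²) / δ²
  = (1.645 + 0.842)² · (2·1813² = 6573938) / 575²
  = 6.1852 · 6573938 / 330625
  = 122.98
Adjust for 88% response: 122.98 / 0.88 = 139.75.
Round up → n = 140 per group.

n = 140 per group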